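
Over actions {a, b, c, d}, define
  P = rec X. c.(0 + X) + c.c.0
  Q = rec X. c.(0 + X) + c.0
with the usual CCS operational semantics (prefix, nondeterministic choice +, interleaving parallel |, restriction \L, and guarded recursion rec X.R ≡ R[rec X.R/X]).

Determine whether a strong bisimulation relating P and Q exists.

not bisimilar

LTS(P): 4 reachable states
  u0 = rec X. c.(0 + X) + c.c.0 → —c→ u1, —c→ u2
  u1 = 0 + (rec X. c.(0 + X) + c.c.0) → —c→ u1, —c→ u2
  u2 = c.0 → —c→ u3
  u3 = 0 → ∅
LTS(Q): 3 reachable states
  v0 = rec X. c.(0 + X) + c.0 → —c→ v1, —c→ v2
  v1 = 0 → ∅
  v2 = 0 + (rec X. c.(0 + X) + c.0) → —c→ v1, —c→ v2
Coarsest stable partition (strong bisimilarity classes):
  B0 = {u0, u1}
  B1 = {u2}
  B2 = {u3, v1}
  B3 = {v0, v2}
u0 ∈ B0, v0 ∈ B3 → different blocks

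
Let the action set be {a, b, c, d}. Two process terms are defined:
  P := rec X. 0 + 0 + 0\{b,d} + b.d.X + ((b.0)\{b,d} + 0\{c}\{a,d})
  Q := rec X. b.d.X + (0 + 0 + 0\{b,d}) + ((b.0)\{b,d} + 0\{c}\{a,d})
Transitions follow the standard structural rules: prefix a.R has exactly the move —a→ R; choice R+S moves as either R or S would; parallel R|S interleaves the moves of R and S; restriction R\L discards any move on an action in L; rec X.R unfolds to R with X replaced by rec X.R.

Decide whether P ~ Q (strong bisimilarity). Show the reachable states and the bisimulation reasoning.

LTS(P): 2 reachable states
  u0 = rec X. 0 + 0 + 0\{b,d} + b.d.X + ((b.0)\{b,d} + 0\{c}\{a,d}) ⊢ —b→ u1
  u1 = d.(rec X. 0 + 0 + 0\{b,d} + b.d.X + ((b.0)\{b,d} + 0\{c}\{a,d})) ⊢ —d→ u0
LTS(Q): 2 reachable states
  v0 = rec X. b.d.X + (0 + 0 + 0\{b,d}) + ((b.0)\{b,d} + 0\{c}\{a,d}) ⊢ —b→ v1
  v1 = d.(rec X. b.d.X + (0 + 0 + 0\{b,d}) + ((b.0)\{b,d} + 0\{c}\{a,d})) ⊢ —d→ v0
Partition-refinement fixed point:
  B0 = {u0, v0}
  B1 = {u1, v1}
u0 ∈ B0, v0 ∈ B0 → same block

YES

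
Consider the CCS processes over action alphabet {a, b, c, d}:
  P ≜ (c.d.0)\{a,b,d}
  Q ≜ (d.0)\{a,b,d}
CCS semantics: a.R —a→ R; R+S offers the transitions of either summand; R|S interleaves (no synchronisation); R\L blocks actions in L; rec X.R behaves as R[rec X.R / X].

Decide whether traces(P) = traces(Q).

Reachable graph of P (2 states):
  u0 = (c.d.0)\{a,b,d} ⊢ ··c··> u1
  u1 = (d.0)\{a,b,d} ⊢ ·
Reachable graph of Q (1 states):
  v0 = (d.0)\{a,b,d} ⊢ ·
Trace ⟨c⟩ through P, begin at {u0}:
  [1] c ⇒ {u1}
  — P admits the full trace.
Trace ⟨c⟩ through Q, begin at {v0}:
  [1] c ⇒ no successor for Q

NO — witness ⟨c⟩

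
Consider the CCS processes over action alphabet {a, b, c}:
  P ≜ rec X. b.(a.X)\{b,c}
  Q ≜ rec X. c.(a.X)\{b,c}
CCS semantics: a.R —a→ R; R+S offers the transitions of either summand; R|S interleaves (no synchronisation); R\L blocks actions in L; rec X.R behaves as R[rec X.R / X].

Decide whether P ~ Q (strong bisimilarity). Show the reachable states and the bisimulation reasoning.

P's transition system — 3 states:
  u0 = rec X. b.(a.X)\{b,c} | --b--▸ u1
  u1 = (a.(rec X. b.(a.X)\{b,c}))\{b,c} | --a--▸ u2
  u2 = (rec X. b.(a.X)\{b,c})\{b,c} | deadlocked
Q's transition system — 3 states:
  v0 = rec X. c.(a.X)\{b,c} | --c--▸ v1
  v1 = (a.(rec X. c.(a.X)\{b,c}))\{b,c} | --a--▸ v2
  v2 = (rec X. c.(a.X)\{b,c})\{b,c} | deadlocked
Coarsest stable partition (strong bisimilarity classes):
  B0 = {u0}
  B1 = {u1, v1}
  B2 = {u2, v2}
  B3 = {v0}
u0 ∈ B0, v0 ∈ B3 → different blocks

P ≁ Q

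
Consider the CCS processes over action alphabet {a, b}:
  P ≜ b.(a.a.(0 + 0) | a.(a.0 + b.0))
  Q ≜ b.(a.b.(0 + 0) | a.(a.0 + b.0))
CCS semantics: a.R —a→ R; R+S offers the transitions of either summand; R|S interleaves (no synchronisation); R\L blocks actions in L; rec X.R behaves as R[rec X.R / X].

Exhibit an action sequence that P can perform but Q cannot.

baaaa

LTS(P): 10 reachable states
  m0 = b.(a.a.(0 + 0) | a.(a.0 + b.0)) → —b→ m1
  m1 = a.a.(0 + 0) | a.(a.0 + b.0) → —a→ m2, —a→ m3
  m2 = a.(0 + 0) | a.(a.0 + b.0) → —a→ m4, —a→ m5
  m3 = a.a.(0 + 0) | (a.0 + b.0) → —a→ m5, —a→ m6, —b→ m6
  m4 = (0 + 0) | a.(a.0 + b.0) → —a→ m7
  m5 = a.(0 + 0) | (a.0 + b.0) → —a→ m7, —a→ m8, —b→ m8
  m6 = a.a.(0 + 0) | 0 → —a→ m8
  m7 = (0 + 0) | (a.0 + b.0) → —a→ m9, —b→ m9
  m8 = a.(0 + 0) | 0 → —a→ m9
  m9 = (0 + 0) | 0 → ·
LTS(Q): 10 reachable states
  n0 = b.(a.b.(0 + 0) | a.(a.0 + b.0)) → —b→ n1
  n1 = a.b.(0 + 0) | a.(a.0 + b.0) → —a→ n2, —a→ n3
  n2 = a.b.(0 + 0) | (a.0 + b.0) → —a→ n4, —a→ n5, —b→ n4
  n3 = b.(0 + 0) | a.(a.0 + b.0) → —a→ n5, —b→ n6
  n4 = a.b.(0 + 0) | 0 → —a→ n7
  n5 = b.(0 + 0) | (a.0 + b.0) → —a→ n7, —b→ n7, —b→ n8
  n6 = (0 + 0) | a.(a.0 + b.0) → —a→ n8
  n7 = b.(0 + 0) | 0 → —b→ n9
  n8 = (0 + 0) | (a.0 + b.0) → —a→ n9, —b→ n9
  n9 = (0 + 0) | 0 → ·
Executing baaaa from P (initial set {m0}):
  after b @ step 1: {m1}
  after a @ step 2: {m2, m3}
  after a @ step 3: {m4, m5, m6}
  after a @ step 4: {m7, m8}
  after a @ step 5: {m9}
  — P admits the full trace.
Executing baaaa from Q (initial set {n0}):
  after b @ step 1: {n1}
  after a @ step 2: {n2, n3}
  after a @ step 3: {n4, n5}
  after a @ step 4: {n7}
  after a @ step 5: ∅ (Q stuck)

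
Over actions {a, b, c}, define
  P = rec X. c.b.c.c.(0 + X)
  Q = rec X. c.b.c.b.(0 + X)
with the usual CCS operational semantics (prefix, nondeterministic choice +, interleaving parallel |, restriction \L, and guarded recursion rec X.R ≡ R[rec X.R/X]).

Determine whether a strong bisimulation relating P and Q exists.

not bisimilar

P's transition system — 5 states:
  u0 = rec X. c.b.c.c.(0 + X) → =c=> u1
  u1 = b.c.c.(0 + (rec X. c.b.c.c.(0 + X))) → =b=> u2
  u2 = c.c.(0 + (rec X. c.b.c.c.(0 + X))) → =c=> u3
  u3 = c.(0 + (rec X. c.b.c.c.(0 + X))) → =c=> u4
  u4 = 0 + (rec X. c.b.c.c.(0 + X)) → =c=> u1
Q's transition system — 5 states:
  v0 = rec X. c.b.c.b.(0 + X) → =c=> v1
  v1 = b.c.b.(0 + (rec X. c.b.c.b.(0 + X))) → =b=> v2
  v2 = c.b.(0 + (rec X. c.b.c.b.(0 + X))) → =c=> v3
  v3 = b.(0 + (rec X. c.b.c.b.(0 + X))) → =b=> v4
  v4 = 0 + (rec X. c.b.c.b.(0 + X)) → =c=> v1
Coarsest stable partition (strong bisimilarity classes):
  B0 = {u0, u4}
  B1 = {u1}
  B2 = {u2}
  B3 = {u3}
  B4 = {v0, v2, v4}
  B5 = {v1, v3}
u0 ∈ B0, v0 ∈ B4 → different blocks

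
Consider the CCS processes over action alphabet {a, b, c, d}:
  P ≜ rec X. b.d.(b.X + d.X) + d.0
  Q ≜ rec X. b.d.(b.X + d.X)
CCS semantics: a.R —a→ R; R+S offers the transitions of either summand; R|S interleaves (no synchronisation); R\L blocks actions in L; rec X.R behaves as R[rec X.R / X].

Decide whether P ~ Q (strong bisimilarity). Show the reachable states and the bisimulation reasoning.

P's transition system — 4 states:
  p0 = rec X. b.d.(b.X + d.X) + d.0 has moves =b=> p1, =d=> p2
  p1 = d.(b.(rec X. b.d.(b.X + d.X) + d.0) + d.(rec X. b.d.(b.X + d.X) + d.0)) has moves =d=> p3
  p2 = 0 has moves deadlocked
  p3 = b.(rec X. b.d.(b.X + d.X) + d.0) + d.(rec X. b.d.(b.X + d.X) + d.0) has moves =b=> p0, =d=> p0
Q's transition system — 3 states:
  q0 = rec X. b.d.(b.X + d.X) has moves =b=> q1
  q1 = d.(b.(rec X. b.d.(b.X + d.X)) + d.(rec X. b.d.(b.X + d.X))) has moves =d=> q2
  q2 = b.(rec X. b.d.(b.X + d.X)) + d.(rec X. b.d.(b.X + d.X)) has moves =b=> q0, =d=> q0
Coarsest stable partition (strong bisimilarity classes):
  B0 = {p0}
  B1 = {p2}
  B2 = {p1}
  B3 = {p3}
  B4 = {q0}
  B5 = {q1}
  B6 = {q2}
p0 ∈ B0, q0 ∈ B4 → different blocks

NO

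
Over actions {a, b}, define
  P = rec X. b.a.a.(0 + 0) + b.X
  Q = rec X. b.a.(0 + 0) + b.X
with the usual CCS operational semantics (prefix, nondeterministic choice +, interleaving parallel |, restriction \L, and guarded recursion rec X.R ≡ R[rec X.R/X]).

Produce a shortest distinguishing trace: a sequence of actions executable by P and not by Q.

P's transition system — 4 states:
  m0 = rec X. b.a.a.(0 + 0) + b.X has moves =b=> m0, =b=> m1
  m1 = a.a.(0 + 0) has moves =a=> m2
  m2 = a.(0 + 0) has moves =a=> m3
  m3 = 0 + 0 has moves ·
Q's transition system — 3 states:
  n0 = rec X. b.a.(0 + 0) + b.X has moves =b=> n0, =b=> n1
  n1 = a.(0 + 0) has moves =a=> n2
  n2 = 0 + 0 has moves ·
Executing baa from P (initial set {m0}):
  [1] b ⇒ {m0, m1}
  [2] a ⇒ {m2}
  [3] a ⇒ {m3}
  P completes σ.
Executing baa from Q (initial set {n0}):
  [1] b ⇒ {n0, n1}
  [2] a ⇒ {n2}
  [3] a ⇒ ∅  — Q cannot continue

baa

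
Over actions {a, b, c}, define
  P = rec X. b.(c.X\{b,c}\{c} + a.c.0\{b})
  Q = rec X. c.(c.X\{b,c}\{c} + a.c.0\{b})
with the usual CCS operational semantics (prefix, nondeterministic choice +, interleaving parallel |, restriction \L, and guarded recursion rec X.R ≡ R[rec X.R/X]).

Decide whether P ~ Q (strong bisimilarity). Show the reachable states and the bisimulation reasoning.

not bisimilar

Reachable graph of P (5 states):
  s0 = rec X. b.(c.X\{b,c}\{c} + a.c.0\{b}) → =b=> s1
  s1 = c.(rec X. b.(c.X\{b,c}\{c} + a.c.0\{b}))\{b,c}\{c} + a.c.0\{b} → =a=> s2, =c=> s3
  s2 = c.0\{b} → =c=> s4
  s3 = (rec X. b.(c.X\{b,c}\{c} + a.c.0\{b}))\{b,c}\{c} → ∅
  s4 = 0\{b} → ∅
Reachable graph of Q (5 states):
  t0 = rec X. c.(c.X\{b,c}\{c} + a.c.0\{b}) → =c=> t1
  t1 = c.(rec X. c.(c.X\{b,c}\{c} + a.c.0\{b}))\{b,c}\{c} + a.c.0\{b} → =a=> t2, =c=> t3
  t2 = c.0\{b} → =c=> t4
  t3 = (rec X. c.(c.X\{b,c}\{c} + a.c.0\{b}))\{b,c}\{c} → ∅
  t4 = 0\{b} → ∅
Coarsest stable partition (strong bisimilarity classes):
  B0 = {s0}
  B1 = {s1, t1}
  B2 = {s2, t2}
  B3 = {s3, s4, t3, t4}
  B4 = {t0}
s0 ∈ B0, t0 ∈ B4 → different blocks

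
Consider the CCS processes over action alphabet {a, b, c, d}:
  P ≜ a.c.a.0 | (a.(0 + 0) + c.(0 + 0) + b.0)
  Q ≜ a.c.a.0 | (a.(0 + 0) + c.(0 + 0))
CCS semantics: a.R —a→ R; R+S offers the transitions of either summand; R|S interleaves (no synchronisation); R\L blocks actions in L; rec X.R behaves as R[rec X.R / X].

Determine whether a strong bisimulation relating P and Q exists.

P ≁ Q

LTS(P): 12 reachable states
  s0 = a.c.a.0 | (a.(0 + 0) + c.(0 + 0) + b.0) :: ··a··> s1, ··a··> s2, ··b··> s3, ··c··> s1
  s1 = a.c.a.0 | (0 + 0) :: ··a··> s4
  s2 = c.a.0 | (a.(0 + 0) + c.(0 + 0) + b.0) :: ··a··> s4, ··b··> s5, ··c··> s4, ··c··> s6
  s3 = a.c.a.0 | 0 :: ··a··> s5
  s4 = c.a.0 | (0 + 0) :: ··c··> s7
  s5 = c.a.0 | 0 :: ··c··> s8
  s6 = a.0 | (a.(0 + 0) + c.(0 + 0) + b.0) :: ··a··> s7, ··a··> s9, ··b··> s8, ··c··> s7
  s7 = a.0 | (0 + 0) :: ··a··> s10
  s8 = a.0 | 0 :: ··a··> s11
  s9 = 0 | (a.(0 + 0) + c.(0 + 0) + b.0) :: ··a··> s10, ··b··> s11, ··c··> s10
  s10 = 0 | (0 + 0) :: ∅
  s11 = 0 | 0 :: ∅
LTS(Q): 8 reachable states
  t0 = a.c.a.0 | (a.(0 + 0) + c.(0 + 0)) :: ··a··> t1, ··a··> t2, ··c··> t1
  t1 = a.c.a.0 | (0 + 0) :: ··a··> t3
  t2 = c.a.0 | (a.(0 + 0) + c.(0 + 0)) :: ··a··> t3, ··c··> t3, ··c··> t4
  t3 = c.a.0 | (0 + 0) :: ··c··> t5
  t4 = a.0 | (a.(0 + 0) + c.(0 + 0)) :: ··a··> t5, ··a··> t6, ··c··> t5
  t5 = a.0 | (0 + 0) :: ··a··> t7
  t6 = 0 | (a.(0 + 0) + c.(0 + 0)) :: ··a··> t7, ··c··> t7
  t7 = 0 | (0 + 0) :: ∅
Bisimilarity quotient blocks:
  B0 = {s0}
  B1 = {s1, s3, t1}
  B2 = {s4, s5, t3}
  B3 = {s7, s8, t5}
  B4 = {s10, s11, t7}
  B5 = {s2}
  B6 = {s6}
  B7 = {s9}
  B8 = {t0}
  B9 = {t2}
  B10 = {t4}
  B11 = {t6}
s0 ∈ B0, t0 ∈ B8 → different blocks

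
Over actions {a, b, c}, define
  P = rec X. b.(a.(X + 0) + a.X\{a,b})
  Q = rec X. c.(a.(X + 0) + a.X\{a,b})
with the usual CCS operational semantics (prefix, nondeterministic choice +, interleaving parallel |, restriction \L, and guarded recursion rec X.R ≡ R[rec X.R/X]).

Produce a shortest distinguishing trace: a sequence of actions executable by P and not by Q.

b

LTS(P): 4 reachable states
  s0 = rec X. b.(a.(X + 0) + a.X\{a,b}) ⊢ —b→ s1
  s1 = a.((rec X. b.(a.(X + 0) + a.X\{a,b})) + 0) + a.(rec X. b.(a.(X + 0) + a.X\{a,b}))\{a,b} ⊢ —a→ s2, —a→ s3
  s2 = (rec X. b.(a.(X + 0) + a.X\{a,b})) + 0 ⊢ —b→ s1
  s3 = (rec X. b.(a.(X + 0) + a.X\{a,b}))\{a,b} ⊢ ∅
LTS(Q): 5 reachable states
  t0 = rec X. c.(a.(X + 0) + a.X\{a,b}) ⊢ —c→ t1
  t1 = a.((rec X. c.(a.(X + 0) + a.X\{a,b})) + 0) + a.(rec X. c.(a.(X + 0) + a.X\{a,b}))\{a,b} ⊢ —a→ t2, —a→ t3
  t2 = (rec X. c.(a.(X + 0) + a.X\{a,b})) + 0 ⊢ —c→ t1
  t3 = (rec X. c.(a.(X + 0) + a.X\{a,b}))\{a,b} ⊢ —c→ t4
  t4 = (a.((rec X. c.(a.(X + 0) + a.X\{a,b})) + 0) + a.(rec X. c.(a.(X + 0) + a.X\{a,b}))\{a,b})\{a,b} ⊢ ∅
Executing b from P (initial set {s0}):
  after b @ step 1: {s1}
  — P admits the full trace.
Executing b from Q (initial set {t0}):
  after b @ step 1: no successor for Q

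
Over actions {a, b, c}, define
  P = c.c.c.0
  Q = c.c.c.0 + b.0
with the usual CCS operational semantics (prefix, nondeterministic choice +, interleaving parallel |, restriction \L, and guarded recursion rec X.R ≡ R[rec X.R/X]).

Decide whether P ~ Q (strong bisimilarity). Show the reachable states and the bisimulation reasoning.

LTS(P): 4 reachable states
  u0 = c.c.c.0 has moves -c-> u1
  u1 = c.c.0 has moves -c-> u2
  u2 = c.0 has moves -c-> u3
  u3 = 0 has moves deadlocked
LTS(Q): 4 reachable states
  v0 = c.c.c.0 + b.0 has moves -b-> v1, -c-> v2
  v1 = 0 has moves deadlocked
  v2 = c.c.0 has moves -c-> v3
  v3 = c.0 has moves -c-> v1
Coarsest stable partition (strong bisimilarity classes):
  B0 = {u0}
  B1 = {u1, v2}
  B2 = {u2, v3}
  B3 = {u3, v1}
  B4 = {v0}
u0 ∈ B0, v0 ∈ B4 → different blocks

NO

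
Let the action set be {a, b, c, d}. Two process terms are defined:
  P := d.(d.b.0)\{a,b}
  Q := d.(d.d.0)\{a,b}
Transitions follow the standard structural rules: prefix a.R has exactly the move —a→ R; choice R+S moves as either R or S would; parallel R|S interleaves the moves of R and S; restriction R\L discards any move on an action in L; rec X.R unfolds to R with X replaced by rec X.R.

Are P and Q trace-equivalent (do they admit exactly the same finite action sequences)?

trace-distinct — witness ⟨ddd⟩

P's transition system — 3 states:
  p0 = d.(d.b.0)\{a,b} → ··d··> p1
  p1 = (d.b.0)\{a,b} → ··d··> p2
  p2 = (b.0)\{a,b} → deadlocked
Q's transition system — 4 states:
  q0 = d.(d.d.0)\{a,b} → ··d··> q1
  q1 = (d.d.0)\{a,b} → ··d··> q2
  q2 = (d.0)\{a,b} → ··d··> q3
  q3 = 0\{a,b} → deadlocked
Trace ⟨ddd⟩ through Q, begin at {q0}:
  after d @ step 1: {q1}
  after d @ step 2: {q2}
  after d @ step 3: {q3}
  ✓ Q
Trace ⟨ddd⟩ through P, begin at {p0}:
  after d @ step 1: {p1}
  after d @ step 2: {p2}
  after d @ step 3: ∅  — P cannot continue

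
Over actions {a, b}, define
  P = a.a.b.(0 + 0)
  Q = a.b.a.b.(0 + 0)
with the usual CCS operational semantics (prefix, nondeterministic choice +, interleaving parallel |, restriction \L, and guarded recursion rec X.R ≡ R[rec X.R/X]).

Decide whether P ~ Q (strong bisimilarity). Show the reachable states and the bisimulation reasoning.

P ≁ Q

LTS(P): 4 reachable states
  m0 = a.a.b.(0 + 0) ⊢ ··a··> m1
  m1 = a.b.(0 + 0) ⊢ ··a··> m2
  m2 = b.(0 + 0) ⊢ ··b··> m3
  m3 = 0 + 0 ⊢ stopped
LTS(Q): 5 reachable states
  n0 = a.b.a.b.(0 + 0) ⊢ ··a··> n1
  n1 = b.a.b.(0 + 0) ⊢ ··b··> n2
  n2 = a.b.(0 + 0) ⊢ ··a··> n3
  n3 = b.(0 + 0) ⊢ ··b··> n4
  n4 = 0 + 0 ⊢ stopped
Coarsest stable partition (strong bisimilarity classes):
  B0 = {m0}
  B1 = {m1, n2}
  B2 = {m2, n3}
  B3 = {m3, n4}
  B4 = {n0}
  B5 = {n1}
m0 ∈ B0, n0 ∈ B4 → different blocks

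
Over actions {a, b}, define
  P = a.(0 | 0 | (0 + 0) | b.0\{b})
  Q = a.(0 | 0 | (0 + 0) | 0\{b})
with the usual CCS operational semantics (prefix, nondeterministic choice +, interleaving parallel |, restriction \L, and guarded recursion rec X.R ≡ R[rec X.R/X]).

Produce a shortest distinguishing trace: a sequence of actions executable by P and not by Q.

ab

Reachable graph of P (3 states):
  u0 = a.(0 | 0 | (0 + 0) | b.0\{b}) → --a--▸ u1
  u1 = 0 | 0 | (0 + 0) | b.0\{b} → --b--▸ u2
  u2 = 0 | 0 | (0 + 0) | 0\{b} → (no moves)
Reachable graph of Q (2 states):
  v0 = a.(0 | 0 | (0 + 0) | 0\{b}) → --a--▸ v1
  v1 = 0 | 0 | (0 + 0) | 0\{b} → (no moves)
Executing ab from P (initial set {u0}):
  step 1 (a): {u1}
  step 2 (b): {u2}
  — P admits the full trace.
Executing ab from Q (initial set {v0}):
  step 1 (a): {v1}
  step 2 (b): no successor for Q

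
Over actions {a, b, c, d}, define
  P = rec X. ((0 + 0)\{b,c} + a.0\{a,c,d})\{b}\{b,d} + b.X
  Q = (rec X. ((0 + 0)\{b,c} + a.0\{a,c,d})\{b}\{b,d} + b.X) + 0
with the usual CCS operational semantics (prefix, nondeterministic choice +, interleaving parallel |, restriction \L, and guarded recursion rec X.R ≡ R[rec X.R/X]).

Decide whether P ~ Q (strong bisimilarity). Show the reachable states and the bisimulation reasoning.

LTS(P): 2 reachable states
  u0 = rec X. ((0 + 0)\{b,c} + a.0\{a,c,d})\{b}\{b,d} + b.X | —a→ u1, —b→ u0
  u1 = 0\{a,c,d}\{b}\{b,d} | ∅
LTS(Q): 3 reachable states
  v0 = (rec X. ((0 + 0)\{b,c} + a.0\{a,c,d})\{b}\{b,d} + b.X) + 0 | —a→ v1, —b→ v2
  v1 = 0\{a,c,d}\{b}\{b,d} | ∅
  v2 = rec X. ((0 + 0)\{b,c} + a.0\{a,c,d})\{b}\{b,d} + b.X | —a→ v1, —b→ v2
Partition-refinement fixed point:
  B0 = {u0, v0, v2}
  B1 = {u1, v1}
u0 ∈ B0, v0 ∈ B0 → same block

bisimilar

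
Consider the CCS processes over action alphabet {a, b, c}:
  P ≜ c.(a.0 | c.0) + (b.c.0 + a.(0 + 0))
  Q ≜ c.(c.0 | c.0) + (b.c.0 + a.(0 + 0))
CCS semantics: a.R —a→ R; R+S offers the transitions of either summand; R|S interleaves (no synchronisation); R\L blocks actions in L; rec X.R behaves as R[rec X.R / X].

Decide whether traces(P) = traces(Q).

NO — witness ⟨ca⟩

Reachable graph of P (8 states):
  s0 = c.(a.0 | c.0) + (b.c.0 + a.(0 + 0)) → =a=> s1, =b=> s2, =c=> s3
  s1 = 0 + 0 → (no moves)
  s2 = c.0 → =c=> s4
  s3 = a.0 | c.0 → =a=> s5, =c=> s6
  s4 = 0 → (no moves)
  s5 = 0 | c.0 → =c=> s7
  s6 = a.0 | 0 → =a=> s7
  s7 = 0 | 0 → (no moves)
Reachable graph of Q (8 states):
  t0 = c.(c.0 | c.0) + (b.c.0 + a.(0 + 0)) → =a=> t1, =b=> t2, =c=> t3
  t1 = 0 + 0 → (no moves)
  t2 = c.0 → =c=> t4
  t3 = c.0 | c.0 → =c=> t5, =c=> t6
  t4 = 0 → (no moves)
  t5 = 0 | c.0 → =c=> t7
  t6 = c.0 | 0 → =c=> t7
  t7 = 0 | 0 → (no moves)
Trace ⟨ca⟩ through P, begin at {s0}:
  step 1 (c): {s3}
  step 2 (a): {s5}
  — P admits the full trace.
Trace ⟨ca⟩ through Q, begin at {t0}:
  step 1 (c): {t3}
  step 2 (a): ∅ (Q stuck)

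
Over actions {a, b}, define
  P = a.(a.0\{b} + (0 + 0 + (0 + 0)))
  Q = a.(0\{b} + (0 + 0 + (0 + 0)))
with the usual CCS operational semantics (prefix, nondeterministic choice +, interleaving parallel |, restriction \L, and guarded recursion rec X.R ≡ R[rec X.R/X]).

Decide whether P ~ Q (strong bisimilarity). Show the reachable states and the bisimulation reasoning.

NO

LTS(P): 3 reachable states
  s0 = a.(a.0\{b} + (0 + 0 + (0 + 0))) ⊢ --a--▸ s1
  s1 = a.0\{b} + (0 + 0 + (0 + 0)) ⊢ --a--▸ s2
  s2 = 0\{b} ⊢ ∅
LTS(Q): 2 reachable states
  t0 = a.(0\{b} + (0 + 0 + (0 + 0))) ⊢ --a--▸ t1
  t1 = 0\{b} + (0 + 0 + (0 + 0)) ⊢ ∅
Coarsest stable partition (strong bisimilarity classes):
  B0 = {s0}
  B1 = {s1, t0}
  B2 = {s2, t1}
s0 ∈ B0, t0 ∈ B1 → different blocks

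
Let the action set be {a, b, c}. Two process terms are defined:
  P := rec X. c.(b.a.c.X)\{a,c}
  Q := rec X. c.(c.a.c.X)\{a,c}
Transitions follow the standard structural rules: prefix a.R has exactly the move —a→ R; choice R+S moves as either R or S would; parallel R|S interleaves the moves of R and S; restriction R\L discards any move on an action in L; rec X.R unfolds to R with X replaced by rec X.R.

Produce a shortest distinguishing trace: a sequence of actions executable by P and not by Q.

cb

Reachable graph of P (3 states):
  m0 = rec X. c.(b.a.c.X)\{a,c} ⊢ -c-> m1
  m1 = (b.a.c.(rec X. c.(b.a.c.X)\{a,c}))\{a,c} ⊢ -b-> m2
  m2 = (a.c.(rec X. c.(b.a.c.X)\{a,c}))\{a,c} ⊢ deadlocked
Reachable graph of Q (2 states):
  n0 = rec X. c.(c.a.c.X)\{a,c} ⊢ -c-> n1
  n1 = (c.a.c.(rec X. c.(c.a.c.X)\{a,c}))\{a,c} ⊢ deadlocked
Trace ⟨cb⟩ through P, begin at {m0}:
  [1] c ⇒ {m1}
  [2] b ⇒ {m2}
  — P admits the full trace.
Trace ⟨cb⟩ through Q, begin at {n0}:
  [1] c ⇒ {n1}
  [2] b ⇒ no successor for Q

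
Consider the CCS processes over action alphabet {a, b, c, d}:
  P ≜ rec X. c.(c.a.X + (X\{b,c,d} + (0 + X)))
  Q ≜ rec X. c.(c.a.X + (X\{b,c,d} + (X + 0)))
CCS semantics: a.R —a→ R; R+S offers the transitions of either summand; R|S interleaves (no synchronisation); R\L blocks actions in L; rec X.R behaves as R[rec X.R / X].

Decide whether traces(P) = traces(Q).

YES

LTS(P): 3 reachable states
  p0 = rec X. c.(c.a.X + (X\{b,c,d} + (0 + X))) has moves --c--▸ p1
  p1 = c.a.(rec X. c.(c.a.X + (X\{b,c,d} + (0 + X)))) + ((rec X. c.(c.a.X + (X\{b,c,d} + (0 + X))))\{b,c,d} + (0 + (rec X. c.(c.a.X + (X\{b,c,d} + (0 + X)))))) has moves --c--▸ p1, --c--▸ p2
  p2 = a.(rec X. c.(c.a.X + (X\{b,c,d} + (0 + X)))) has moves --a--▸ p0
LTS(Q): 3 reachable states
  q0 = rec X. c.(c.a.X + (X\{b,c,d} + (X + 0))) has moves --c--▸ q1
  q1 = c.a.(rec X. c.(c.a.X + (X\{b,c,d} + (X + 0)))) + ((rec X. c.(c.a.X + (X\{b,c,d} + (X + 0))))\{b,c,d} + ((rec X. c.(c.a.X + (X\{b,c,d} + (X + 0)))) + 0)) has moves --c--▸ q1, --c--▸ q2
  q2 = a.(rec X. c.(c.a.X + (X\{b,c,d} + (X + 0)))) has moves --a--▸ q0
Bisimilarity quotient blocks:
  B0 = {p0, q0}
  B1 = {p1, q1}
  B2 = {p2, q2}
p0 ∈ B0, q0 ∈ B0 → same block
Bisimilar ⇒ trace-equivalent.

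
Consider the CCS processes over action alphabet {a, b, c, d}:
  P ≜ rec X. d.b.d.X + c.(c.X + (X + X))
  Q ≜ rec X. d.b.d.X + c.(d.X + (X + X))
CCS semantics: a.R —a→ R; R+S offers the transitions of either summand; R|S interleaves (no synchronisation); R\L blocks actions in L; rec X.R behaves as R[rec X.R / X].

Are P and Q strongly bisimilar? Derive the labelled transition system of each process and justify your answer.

NO

Reachable graph of P (4 states):
  s0 = rec X. d.b.d.X + c.(c.X + (X + X)) | -c-> s1, -d-> s2
  s1 = c.(rec X. d.b.d.X + c.(c.X + (X + X))) + ((rec X. d.b.d.X + c.(c.X + (X + X))) + (rec X. d.b.d.X + c.(c.X + (X + X)))) | -c-> s0, -c-> s1, -d-> s2
  s2 = b.d.(rec X. d.b.d.X + c.(c.X + (X + X))) | -b-> s3
  s3 = d.(rec X. d.b.d.X + c.(c.X + (X + X))) | -d-> s0
Reachable graph of Q (4 states):
  t0 = rec X. d.b.d.X + c.(d.X + (X + X)) | -c-> t1, -d-> t2
  t1 = d.(rec X. d.b.d.X + c.(d.X + (X + X))) + ((rec X. d.b.d.X + c.(d.X + (X + X))) + (rec X. d.b.d.X + c.(d.X + (X + X)))) | -c-> t1, -d-> t0, -d-> t2
  t2 = b.d.(rec X. d.b.d.X + c.(d.X + (X + X))) | -b-> t3
  t3 = d.(rec X. d.b.d.X + c.(d.X + (X + X))) | -d-> t0
Partition-refinement fixed point:
  B0 = {s0, s1}
  B1 = {s2}
  B2 = {s3}
  B3 = {t0}
  B4 = {t2}
  B5 = {t3}
  B6 = {t1}
s0 ∈ B0, t0 ∈ B3 → different blocks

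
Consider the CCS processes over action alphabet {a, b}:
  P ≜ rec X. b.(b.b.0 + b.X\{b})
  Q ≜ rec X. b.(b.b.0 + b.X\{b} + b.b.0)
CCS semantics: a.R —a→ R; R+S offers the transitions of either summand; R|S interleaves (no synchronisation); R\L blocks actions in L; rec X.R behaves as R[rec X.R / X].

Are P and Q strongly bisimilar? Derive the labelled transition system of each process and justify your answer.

YES

Reachable graph of P (5 states):
  m0 = rec X. b.(b.b.0 + b.X\{b}) has moves ··b··> m1
  m1 = b.b.0 + b.(rec X. b.(b.b.0 + b.X\{b}))\{b} has moves ··b··> m2, ··b··> m3
  m2 = (rec X. b.(b.b.0 + b.X\{b}))\{b} has moves stopped
  m3 = b.0 has moves ··b··> m4
  m4 = 0 has moves stopped
Reachable graph of Q (5 states):
  n0 = rec X. b.(b.b.0 + b.X\{b} + b.b.0) has moves ··b··> n1
  n1 = b.b.0 + b.(rec X. b.(b.b.0 + b.X\{b} + b.b.0))\{b} + b.b.0 has moves ··b··> n2, ··b··> n3
  n2 = (rec X. b.(b.b.0 + b.X\{b} + b.b.0))\{b} has moves stopped
  n3 = b.0 has moves ··b··> n4
  n4 = 0 has moves stopped
Coarsest stable partition (strong bisimilarity classes):
  B0 = {m0, n0}
  B1 = {m1, n1}
  B2 = {m2, m4, n2, n4}
  B3 = {m3, n3}
m0 ∈ B0, n0 ∈ B0 → same block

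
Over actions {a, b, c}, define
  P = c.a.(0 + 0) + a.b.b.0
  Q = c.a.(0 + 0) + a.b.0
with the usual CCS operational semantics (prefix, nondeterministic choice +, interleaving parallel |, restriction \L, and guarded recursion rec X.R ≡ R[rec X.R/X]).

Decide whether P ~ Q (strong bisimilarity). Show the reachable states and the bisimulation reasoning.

P's transition system — 6 states:
  s0 = c.a.(0 + 0) + a.b.b.0 :: —a→ s1, —c→ s2
  s1 = b.b.0 :: —b→ s3
  s2 = a.(0 + 0) :: —a→ s4
  s3 = b.0 :: —b→ s5
  s4 = 0 + 0 :: ∅
  s5 = 0 :: ∅
Q's transition system — 5 states:
  t0 = c.a.(0 + 0) + a.b.0 :: —a→ t1, —c→ t2
  t1 = b.0 :: —b→ t3
  t2 = a.(0 + 0) :: —a→ t4
  t3 = 0 :: ∅
  t4 = 0 + 0 :: ∅
Partition-refinement fixed point:
  B0 = {s0}
  B1 = {s2, t2}
  B2 = {s4, s5, t3, t4}
  B3 = {s1}
  B4 = {s3, t1}
  B5 = {t0}
s0 ∈ B0, t0 ∈ B5 → different blocks

P ≁ Q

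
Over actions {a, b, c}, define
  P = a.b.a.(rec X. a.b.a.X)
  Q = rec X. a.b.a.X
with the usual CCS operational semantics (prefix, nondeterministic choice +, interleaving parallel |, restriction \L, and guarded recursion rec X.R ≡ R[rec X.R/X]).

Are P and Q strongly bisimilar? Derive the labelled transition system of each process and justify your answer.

P ~ Q

P's transition system — 4 states:
  u0 = a.b.a.(rec X. a.b.a.X) :: ··a··> u1
  u1 = b.a.(rec X. a.b.a.X) :: ··b··> u2
  u2 = a.(rec X. a.b.a.X) :: ··a··> u3
  u3 = rec X. a.b.a.X :: ··a··> u1
Q's transition system — 3 states:
  v0 = rec X. a.b.a.X :: ··a··> v1
  v1 = b.a.(rec X. a.b.a.X) :: ··b··> v2
  v2 = a.(rec X. a.b.a.X) :: ··a··> v0
Bisimilarity quotient blocks:
  B0 = {u0, u3, v0}
  B1 = {u1, v1}
  B2 = {u2, v2}
u0 ∈ B0, v0 ∈ B0 → same block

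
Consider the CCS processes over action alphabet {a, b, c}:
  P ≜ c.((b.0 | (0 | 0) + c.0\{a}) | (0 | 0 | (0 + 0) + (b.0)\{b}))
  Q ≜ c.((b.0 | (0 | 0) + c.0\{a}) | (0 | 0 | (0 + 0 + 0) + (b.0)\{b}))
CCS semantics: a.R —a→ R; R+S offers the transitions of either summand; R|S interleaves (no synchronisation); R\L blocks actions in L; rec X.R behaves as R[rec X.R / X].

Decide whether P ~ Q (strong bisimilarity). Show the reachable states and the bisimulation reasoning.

LTS(P): 4 reachable states
  s0 = c.((b.0 | (0 | 0) + c.0\{a}) | (0 | 0 | (0 + 0) + (b.0)\{b})) :: =c=> s1
  s1 = (b.0 | (0 | 0) + c.0\{a}) | (0 | 0 | (0 + 0) + (b.0)\{b}) :: =b=> s2, =c=> s3
  s2 = 0 | (0 | 0) | (0 | 0 | (0 + 0) + (b.0)\{b}) :: stopped
  s3 = 0\{a} | (0 | 0 | (0 + 0) + (b.0)\{b}) :: stopped
LTS(Q): 4 reachable states
  t0 = c.((b.0 | (0 | 0) + c.0\{a}) | (0 | 0 | (0 + 0 + 0) + (b.0)\{b})) :: =c=> t1
  t1 = (b.0 | (0 | 0) + c.0\{a}) | (0 | 0 | (0 + 0 + 0) + (b.0)\{b}) :: =b=> t2, =c=> t3
  t2 = 0 | (0 | 0) | (0 | 0 | (0 + 0 + 0) + (b.0)\{b}) :: stopped
  t3 = 0\{a} | (0 | 0 | (0 + 0 + 0) + (b.0)\{b}) :: stopped
Partition-refinement fixed point:
  B0 = {s0, t0}
  B1 = {s1, t1}
  B2 = {s2, s3, t2, t3}
s0 ∈ B0, t0 ∈ B0 → same block

bisimilar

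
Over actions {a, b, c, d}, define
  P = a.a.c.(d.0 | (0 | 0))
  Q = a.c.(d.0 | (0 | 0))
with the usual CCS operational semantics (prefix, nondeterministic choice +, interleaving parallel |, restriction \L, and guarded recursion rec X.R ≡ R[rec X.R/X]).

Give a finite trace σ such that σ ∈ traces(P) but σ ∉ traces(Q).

Reachable graph of P (5 states):
  m0 = a.a.c.(d.0 | (0 | 0)) ⊢ -a-> m1
  m1 = a.c.(d.0 | (0 | 0)) ⊢ -a-> m2
  m2 = c.(d.0 | (0 | 0)) ⊢ -c-> m3
  m3 = d.0 | (0 | 0) ⊢ -d-> m4
  m4 = 0 | (0 | 0) ⊢ stopped
Reachable graph of Q (4 states):
  n0 = a.c.(d.0 | (0 | 0)) ⊢ -a-> n1
  n1 = c.(d.0 | (0 | 0)) ⊢ -c-> n2
  n2 = d.0 | (0 | 0) ⊢ -d-> n3
  n3 = 0 | (0 | 0) ⊢ stopped
Trace ⟨aa⟩ through P, begin at {m0}:
  after a @ step 1: {m1}
  after a @ step 2: {m2}
  P completes σ.
Trace ⟨aa⟩ through Q, begin at {n0}:
  after a @ step 1: {n1}
  after a @ step 2: ∅  — Q cannot continue

aa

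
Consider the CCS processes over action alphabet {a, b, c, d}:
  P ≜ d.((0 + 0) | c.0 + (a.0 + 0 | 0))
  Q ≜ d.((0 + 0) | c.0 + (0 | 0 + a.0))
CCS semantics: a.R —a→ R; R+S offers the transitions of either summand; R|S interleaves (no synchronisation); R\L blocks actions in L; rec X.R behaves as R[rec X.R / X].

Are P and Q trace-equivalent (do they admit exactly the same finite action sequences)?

Reachable graph of P (4 states):
  m0 = d.((0 + 0) | c.0 + (a.0 + 0 | 0)) ⊢ --d--▸ m1
  m1 = (0 + 0) | c.0 + (a.0 + 0 | 0) ⊢ --a--▸ m2, --c--▸ m3
  m2 = 0 ⊢ (no moves)
  m3 = (0 + 0) | 0 ⊢ (no moves)
Reachable graph of Q (4 states):
  n0 = d.((0 + 0) | c.0 + (0 | 0 + a.0)) ⊢ --d--▸ n1
  n1 = (0 + 0) | c.0 + (0 | 0 + a.0) ⊢ --a--▸ n2, --c--▸ n3
  n2 = 0 ⊢ (no moves)
  n3 = (0 + 0) | 0 ⊢ (no moves)
Partition-refinement fixed point:
  B0 = {m0, n0}
  B1 = {m1, n1}
  B2 = {m2, m3, n2, n3}
m0 ∈ B0, n0 ∈ B0 → same block
Bisimilar ⇒ trace-equivalent.

traces(P) = traces(Q)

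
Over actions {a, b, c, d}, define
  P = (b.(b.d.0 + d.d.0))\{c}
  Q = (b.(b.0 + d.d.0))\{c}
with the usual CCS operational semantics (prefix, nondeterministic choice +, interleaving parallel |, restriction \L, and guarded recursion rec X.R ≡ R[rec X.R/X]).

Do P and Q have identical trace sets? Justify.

trace-distinct — witness ⟨bbd⟩

Reachable graph of P (4 states):
  p0 = (b.(b.d.0 + d.d.0))\{c} | --b--▸ p1
  p1 = (b.d.0 + d.d.0)\{c} | --b--▸ p2, --d--▸ p2
  p2 = (d.0)\{c} | --d--▸ p3
  p3 = 0\{c} | ·
Reachable graph of Q (4 states):
  q0 = (b.(b.0 + d.d.0))\{c} | --b--▸ q1
  q1 = (b.0 + d.d.0)\{c} | --b--▸ q2, --d--▸ q3
  q2 = 0\{c} | ·
  q3 = (d.0)\{c} | --d--▸ q2
Trace ⟨bbd⟩ through P, begin at {p0}:
  after b @ step 1: {p1}
  after b @ step 2: {p2}
  after d @ step 3: {p3}
  ✓ P
Trace ⟨bbd⟩ through Q, begin at {q0}:
  after b @ step 1: {q1}
  after b @ step 2: {q2}
  after d @ step 3: ∅  — Q cannot continue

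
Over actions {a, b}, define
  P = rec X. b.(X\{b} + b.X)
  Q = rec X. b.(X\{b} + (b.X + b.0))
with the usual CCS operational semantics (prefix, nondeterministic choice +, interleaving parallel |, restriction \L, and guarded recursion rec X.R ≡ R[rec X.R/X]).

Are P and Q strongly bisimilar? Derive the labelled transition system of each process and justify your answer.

P's transition system — 2 states:
  u0 = rec X. b.(X\{b} + b.X) ⊢ —b→ u1
  u1 = (rec X. b.(X\{b} + b.X))\{b} + b.(rec X. b.(X\{b} + b.X)) ⊢ —b→ u0
Q's transition system — 3 states:
  v0 = rec X. b.(X\{b} + (b.X + b.0)) ⊢ —b→ v1
  v1 = (rec X. b.(X\{b} + (b.X + b.0)))\{b} + (b.(rec X. b.(X\{b} + (b.X + b.0))) + b.0) ⊢ —b→ v0, —b→ v2
  v2 = 0 ⊢ ∅
Coarsest stable partition (strong bisimilarity classes):
  B0 = {u0, u1}
  B1 = {v0}
  B2 = {v1}
  B3 = {v2}
u0 ∈ B0, v0 ∈ B1 → different blocks

NO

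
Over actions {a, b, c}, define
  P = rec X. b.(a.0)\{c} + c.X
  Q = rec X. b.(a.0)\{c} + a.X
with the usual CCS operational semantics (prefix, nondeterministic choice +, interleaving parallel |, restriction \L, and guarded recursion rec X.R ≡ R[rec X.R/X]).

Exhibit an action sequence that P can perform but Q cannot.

c

LTS(P): 3 reachable states
  s0 = rec X. b.(a.0)\{c} + c.X → -b-> s1, -c-> s0
  s1 = (a.0)\{c} → -a-> s2
  s2 = 0\{c} → ∅
LTS(Q): 3 reachable states
  t0 = rec X. b.(a.0)\{c} + a.X → -a-> t0, -b-> t1
  t1 = (a.0)\{c} → -a-> t2
  t2 = 0\{c} → ∅
Run σ = ⟨c⟩ on P: start {s0}
  step 1 (c): {s0}
  ✓ P
Run σ = ⟨c⟩ on Q: start {t0}
  step 1 (c): ∅  — Q cannot continue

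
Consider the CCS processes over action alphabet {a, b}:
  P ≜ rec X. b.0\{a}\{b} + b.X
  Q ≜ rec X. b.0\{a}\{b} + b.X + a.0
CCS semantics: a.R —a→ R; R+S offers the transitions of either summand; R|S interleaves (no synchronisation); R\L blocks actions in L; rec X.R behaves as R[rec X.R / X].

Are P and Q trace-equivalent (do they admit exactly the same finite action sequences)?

trace-distinct — witness ⟨a⟩

LTS(P): 2 reachable states
  p0 = rec X. b.0\{a}\{b} + b.X ⊢ —b→ p0, —b→ p1
  p1 = 0\{a}\{b} ⊢ (no moves)
LTS(Q): 3 reachable states
  q0 = rec X. b.0\{a}\{b} + b.X + a.0 ⊢ —a→ q1, —b→ q0, —b→ q2
  q1 = 0 ⊢ (no moves)
  q2 = 0\{a}\{b} ⊢ (no moves)
Executing a from Q (initial set {q0}):
  [1] a ⇒ {q1}
  Q completes σ.
Executing a from P (initial set {p0}):
  [1] a ⇒ no successor for P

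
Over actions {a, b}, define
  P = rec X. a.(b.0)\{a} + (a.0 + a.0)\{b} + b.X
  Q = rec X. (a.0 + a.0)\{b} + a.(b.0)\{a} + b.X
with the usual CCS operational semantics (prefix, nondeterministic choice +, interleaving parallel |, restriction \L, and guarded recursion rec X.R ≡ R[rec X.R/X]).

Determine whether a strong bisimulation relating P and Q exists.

LTS(P): 4 reachable states
  s0 = rec X. a.(b.0)\{a} + (a.0 + a.0)\{b} + b.X → =a=> s1, =a=> s2, =b=> s0
  s1 = (b.0)\{a} → =b=> s3
  s2 = 0\{b} → ·
  s3 = 0\{a} → ·
LTS(Q): 4 reachable states
  t0 = rec X. (a.0 + a.0)\{b} + a.(b.0)\{a} + b.X → =a=> t1, =a=> t2, =b=> t0
  t1 = (b.0)\{a} → =b=> t3
  t2 = 0\{b} → ·
  t3 = 0\{a} → ·
Bisimilarity quotient blocks:
  B0 = {s0, t0}
  B1 = {s2, s3, t2, t3}
  B2 = {s1, t1}
s0 ∈ B0, t0 ∈ B0 → same block

YES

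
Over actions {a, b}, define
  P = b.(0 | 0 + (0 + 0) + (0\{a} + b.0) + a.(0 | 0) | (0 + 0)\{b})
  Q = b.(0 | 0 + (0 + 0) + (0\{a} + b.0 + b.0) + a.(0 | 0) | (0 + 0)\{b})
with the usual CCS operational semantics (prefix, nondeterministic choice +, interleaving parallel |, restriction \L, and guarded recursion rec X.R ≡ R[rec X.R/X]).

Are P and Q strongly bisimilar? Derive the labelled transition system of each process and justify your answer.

Reachable graph of P (4 states):
  s0 = b.(0 | 0 + (0 + 0) + (0\{a} + b.0) + a.(0 | 0) | (0 + 0)\{b}) → =b=> s1
  s1 = 0 | 0 + (0 + 0) + (0\{a} + b.0) + a.(0 | 0) | (0 + 0)\{b} → =a=> s2, =b=> s3
  s2 = 0 | 0 | (0 + 0)\{b} → ·
  s3 = 0 → ·
Reachable graph of Q (4 states):
  t0 = b.(0 | 0 + (0 + 0) + (0\{a} + b.0 + b.0) + a.(0 | 0) | (0 + 0)\{b}) → =b=> t1
  t1 = 0 | 0 + (0 + 0) + (0\{a} + b.0 + b.0) + a.(0 | 0) | (0 + 0)\{b} → =a=> t2, =b=> t3
  t2 = 0 | 0 | (0 + 0)\{b} → ·
  t3 = 0 → ·
Bisimilarity quotient blocks:
  B0 = {s0, t0}
  B1 = {s1, t1}
  B2 = {s2, s3, t2, t3}
s0 ∈ B0, t0 ∈ B0 → same block

YES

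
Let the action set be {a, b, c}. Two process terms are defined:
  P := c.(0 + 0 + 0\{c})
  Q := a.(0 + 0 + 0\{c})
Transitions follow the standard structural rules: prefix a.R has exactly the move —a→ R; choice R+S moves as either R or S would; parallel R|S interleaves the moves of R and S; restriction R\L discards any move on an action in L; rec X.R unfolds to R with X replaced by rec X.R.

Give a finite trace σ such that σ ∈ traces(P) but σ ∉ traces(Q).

LTS(P): 2 reachable states
  m0 = c.(0 + 0 + 0\{c}) → —c→ m1
  m1 = 0 + 0 + 0\{c} → ∅
LTS(Q): 2 reachable states
  n0 = a.(0 + 0 + 0\{c}) → —a→ n1
  n1 = 0 + 0 + 0\{c} → ∅
Executing c from P (initial set {m0}):
  step 1 (c): {m1}
  — P admits the full trace.
Executing c from Q (initial set {n0}):
  step 1 (c): no successor for Q

c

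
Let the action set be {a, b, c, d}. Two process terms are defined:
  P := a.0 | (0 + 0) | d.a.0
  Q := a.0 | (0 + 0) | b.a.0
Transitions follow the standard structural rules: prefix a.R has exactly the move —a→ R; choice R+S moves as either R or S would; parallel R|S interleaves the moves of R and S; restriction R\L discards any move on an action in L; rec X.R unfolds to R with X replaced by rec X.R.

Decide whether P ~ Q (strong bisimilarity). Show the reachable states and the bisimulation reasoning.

P's transition system — 6 states:
  u0 = a.0 | (0 + 0) | d.a.0 ⊢ —a→ u1, —d→ u2
  u1 = 0 | (0 + 0) | d.a.0 ⊢ —d→ u3
  u2 = a.0 | (0 + 0) | a.0 ⊢ —a→ u3, —a→ u4
  u3 = 0 | (0 + 0) | a.0 ⊢ —a→ u5
  u4 = a.0 | (0 + 0) | 0 ⊢ —a→ u5
  u5 = 0 | (0 + 0) | 0 ⊢ (no moves)
Q's transition system — 6 states:
  v0 = a.0 | (0 + 0) | b.a.0 ⊢ —a→ v1, —b→ v2
  v1 = 0 | (0 + 0) | b.a.0 ⊢ —b→ v3
  v2 = a.0 | (0 + 0) | a.0 ⊢ —a→ v3, —a→ v4
  v3 = 0 | (0 + 0) | a.0 ⊢ —a→ v5
  v4 = a.0 | (0 + 0) | 0 ⊢ —a→ v5
  v5 = 0 | (0 + 0) | 0 ⊢ (no moves)
Coarsest stable partition (strong bisimilarity classes):
  B0 = {u0}
  B1 = {u2, v2}
  B2 = {u3, u4, v3, v4}
  B3 = {u5, v5}
  B4 = {u1}
  B5 = {v0}
  B6 = {v1}
u0 ∈ B0, v0 ∈ B5 → different blocks

not bisimilar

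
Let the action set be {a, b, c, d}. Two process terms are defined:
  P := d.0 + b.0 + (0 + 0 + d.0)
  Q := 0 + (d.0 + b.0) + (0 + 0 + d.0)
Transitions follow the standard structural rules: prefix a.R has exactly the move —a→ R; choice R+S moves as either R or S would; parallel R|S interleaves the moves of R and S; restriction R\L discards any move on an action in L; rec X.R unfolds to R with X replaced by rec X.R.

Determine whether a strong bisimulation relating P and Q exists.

Reachable graph of P (2 states):
  s0 = d.0 + b.0 + (0 + 0 + d.0) ⊢ =b=> s1, =d=> s1
  s1 = 0 ⊢ ·
Reachable graph of Q (2 states):
  t0 = 0 + (d.0 + b.0) + (0 + 0 + d.0) ⊢ =b=> t1, =d=> t1
  t1 = 0 ⊢ ·
Bisimilarity quotient blocks:
  B0 = {s0, t0}
  B1 = {s1, t1}
s0 ∈ B0, t0 ∈ B0 → same block

bisimilar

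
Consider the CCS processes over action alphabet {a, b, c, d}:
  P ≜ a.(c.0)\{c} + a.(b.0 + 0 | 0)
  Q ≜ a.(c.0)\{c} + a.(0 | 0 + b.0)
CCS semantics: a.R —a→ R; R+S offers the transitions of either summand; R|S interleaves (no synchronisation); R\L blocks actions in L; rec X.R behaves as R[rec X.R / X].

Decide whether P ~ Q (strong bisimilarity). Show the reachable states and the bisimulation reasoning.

YES

P's transition system — 4 states:
  m0 = a.(c.0)\{c} + a.(b.0 + 0 | 0) | —a→ m1, —a→ m2
  m1 = (c.0)\{c} | ·
  m2 = b.0 + 0 | 0 | —b→ m3
  m3 = 0 | ·
Q's transition system — 4 states:
  n0 = a.(c.0)\{c} + a.(0 | 0 + b.0) | —a→ n1, —a→ n2
  n1 = (c.0)\{c} | ·
  n2 = 0 | 0 + b.0 | —b→ n3
  n3 = 0 | ·
Bisimilarity quotient blocks:
  B0 = {m0, n0}
  B1 = {m2, n2}
  B2 = {m1, m3, n1, n3}
m0 ∈ B0, n0 ∈ B0 → same block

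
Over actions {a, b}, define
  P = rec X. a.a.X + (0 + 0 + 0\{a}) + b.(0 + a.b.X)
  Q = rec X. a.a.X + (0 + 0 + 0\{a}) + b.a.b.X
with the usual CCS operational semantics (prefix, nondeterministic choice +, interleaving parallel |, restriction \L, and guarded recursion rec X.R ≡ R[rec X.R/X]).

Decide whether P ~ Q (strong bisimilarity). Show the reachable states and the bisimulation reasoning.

P ~ Q

P's transition system — 4 states:
  u0 = rec X. a.a.X + (0 + 0 + 0\{a}) + b.(0 + a.b.X) :: —a→ u1, —b→ u2
  u1 = a.(rec X. a.a.X + (0 + 0 + 0\{a}) + b.(0 + a.b.X)) :: —a→ u0
  u2 = 0 + a.b.(rec X. a.a.X + (0 + 0 + 0\{a}) + b.(0 + a.b.X)) :: —a→ u3
  u3 = b.(rec X. a.a.X + (0 + 0 + 0\{a}) + b.(0 + a.b.X)) :: —b→ u0
Q's transition system — 4 states:
  v0 = rec X. a.a.X + (0 + 0 + 0\{a}) + b.a.b.X :: —a→ v1, —b→ v2
  v1 = a.(rec X. a.a.X + (0 + 0 + 0\{a}) + b.a.b.X) :: —a→ v0
  v2 = a.b.(rec X. a.a.X + (0 + 0 + 0\{a}) + b.a.b.X) :: —a→ v3
  v3 = b.(rec X. a.a.X + (0 + 0 + 0\{a}) + b.a.b.X) :: —b→ v0
Coarsest stable partition (strong bisimilarity classes):
  B0 = {u0, v0}
  B1 = {u2, v2}
  B2 = {u3, v3}
  B3 = {u1, v1}
u0 ∈ B0, v0 ∈ B0 → same block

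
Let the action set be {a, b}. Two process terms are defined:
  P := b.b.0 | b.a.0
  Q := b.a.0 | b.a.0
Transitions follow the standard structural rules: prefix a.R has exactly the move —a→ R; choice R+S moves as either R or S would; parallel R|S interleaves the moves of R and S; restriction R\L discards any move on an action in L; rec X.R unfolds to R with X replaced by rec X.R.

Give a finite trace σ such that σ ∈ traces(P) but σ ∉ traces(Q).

Reachable graph of P (9 states):
  m0 = b.b.0 | b.a.0 :: --b--▸ m1, --b--▸ m2
  m1 = b.0 | b.a.0 :: --b--▸ m3, --b--▸ m4
  m2 = b.b.0 | a.0 :: --a--▸ m5, --b--▸ m4
  m3 = 0 | b.a.0 :: --b--▸ m6
  m4 = b.0 | a.0 :: --a--▸ m7, --b--▸ m6
  m5 = b.b.0 | 0 :: --b--▸ m7
  m6 = 0 | a.0 :: --a--▸ m8
  m7 = b.0 | 0 :: --b--▸ m8
  m8 = 0 | 0 :: ∅
Reachable graph of Q (9 states):
  n0 = b.a.0 | b.a.0 :: --b--▸ n1, --b--▸ n2
  n1 = a.0 | b.a.0 :: --a--▸ n3, --b--▸ n4
  n2 = b.a.0 | a.0 :: --a--▸ n5, --b--▸ n4
  n3 = 0 | b.a.0 :: --b--▸ n6
  n4 = a.0 | a.0 :: --a--▸ n6, --a--▸ n7
  n5 = b.a.0 | 0 :: --b--▸ n7
  n6 = 0 | a.0 :: --a--▸ n8
  n7 = a.0 | 0 :: --a--▸ n8
  n8 = 0 | 0 :: ∅
Run σ = ⟨bbb⟩ on P: start {m0}
  [1] b ⇒ {m1, m2}
  [2] b ⇒ {m3, m4}
  [3] b ⇒ {m6}
  ✓ P
Run σ = ⟨bbb⟩ on Q: start {n0}
  [1] b ⇒ {n1, n2}
  [2] b ⇒ {n4}
  [3] b ⇒ ∅ (Q stuck)

bbb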